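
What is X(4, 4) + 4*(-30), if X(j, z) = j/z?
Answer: -119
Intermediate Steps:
X(4, 4) + 4*(-30) = 4/4 + 4*(-30) = 4*(1/4) - 120 = 1 - 120 = -119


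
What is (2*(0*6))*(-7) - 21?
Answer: -21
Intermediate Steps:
(2*(0*6))*(-7) - 21 = (2*0)*(-7) - 21 = 0*(-7) - 21 = 0 - 21 = -21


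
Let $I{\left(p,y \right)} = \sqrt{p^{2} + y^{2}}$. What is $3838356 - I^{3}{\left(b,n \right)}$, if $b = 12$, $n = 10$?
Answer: $3838356 - 488 \sqrt{61} \approx 3.8345 \cdot 10^{6}$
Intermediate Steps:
$3838356 - I^{3}{\left(b,n \right)} = 3838356 - \left(\sqrt{12^{2} + 10^{2}}\right)^{3} = 3838356 - \left(\sqrt{144 + 100}\right)^{3} = 3838356 - \left(\sqrt{244}\right)^{3} = 3838356 - \left(2 \sqrt{61}\right)^{3} = 3838356 - 488 \sqrt{61}$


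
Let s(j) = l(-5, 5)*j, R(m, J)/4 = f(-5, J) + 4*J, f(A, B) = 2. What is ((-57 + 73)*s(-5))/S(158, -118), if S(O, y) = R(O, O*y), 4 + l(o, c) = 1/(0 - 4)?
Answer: -85/74574 ≈ -0.0011398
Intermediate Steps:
l(o, c) = -17/4 (l(o, c) = -4 + 1/(0 - 4) = -4 + 1/(-4) = -4 - 1/4 = -17/4)
R(m, J) = 8 + 16*J (R(m, J) = 4*(2 + 4*J) = 8 + 16*J)
S(O, y) = 8 + 16*O*y (S(O, y) = 8 + 16*(O*y) = 8 + 16*O*y)
s(j) = -17*j/4
((-57 + 73)*s(-5))/S(158, -118) = ((-57 + 73)*(-17/4*(-5)))/(8 + 16*158*(-118)) = (16*(85/4))/(8 - 298304) = 340/(-298296) = 340*(-1/298296) = -85/74574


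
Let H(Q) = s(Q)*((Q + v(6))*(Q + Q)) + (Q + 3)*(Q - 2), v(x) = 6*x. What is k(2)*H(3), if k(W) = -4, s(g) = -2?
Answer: 1848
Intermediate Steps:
H(Q) = (-2 + Q)*(3 + Q) - 4*Q*(36 + Q) (H(Q) = -2*(Q + 6*6)*(Q + Q) + (Q + 3)*(Q - 2) = -2*(Q + 36)*2*Q + (3 + Q)*(-2 + Q) = -2*(36 + Q)*2*Q + (-2 + Q)*(3 + Q) = -4*Q*(36 + Q) + (-2 + Q)*(3 + Q) = (-2 + Q)*(3 + Q) - 4*Q*(36 + Q))
k(2)*H(3) = -4*(-6 - 143*3 - 3*3**2) = -4*(-6 - 429 - 3*9) = -4*(-6 - 429 - 27) = -4*(-462) = 1848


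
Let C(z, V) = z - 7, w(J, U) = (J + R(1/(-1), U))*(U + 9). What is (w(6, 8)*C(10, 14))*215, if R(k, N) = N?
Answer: 153510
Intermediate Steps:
w(J, U) = (9 + U)*(J + U) (w(J, U) = (J + U)*(U + 9) = (J + U)*(9 + U) = (9 + U)*(J + U))
C(z, V) = -7 + z
(w(6, 8)*C(10, 14))*215 = ((8**2 + 9*6 + 9*8 + 6*8)*(-7 + 10))*215 = ((64 + 54 + 72 + 48)*3)*215 = (238*3)*215 = 714*215 = 153510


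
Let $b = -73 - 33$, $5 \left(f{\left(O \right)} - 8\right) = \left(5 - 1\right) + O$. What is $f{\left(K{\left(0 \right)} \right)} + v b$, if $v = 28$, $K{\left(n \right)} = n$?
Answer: $- \frac{14796}{5} \approx -2959.2$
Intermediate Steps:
$f{\left(O \right)} = \frac{44}{5} + \frac{O}{5}$ ($f{\left(O \right)} = 8 + \frac{\left(5 - 1\right) + O}{5} = 8 + \frac{4 + O}{5} = 8 + \left(\frac{4}{5} + \frac{O}{5}\right) = \frac{44}{5} + \frac{O}{5}$)
$b = -106$
$f{\left(K{\left(0 \right)} \right)} + v b = \left(\frac{44}{5} + \frac{1}{5} \cdot 0\right) + 28 \left(-106\right) = \left(\frac{44}{5} + 0\right) - 2968 = \frac{44}{5} - 2968 = - \frac{14796}{5}$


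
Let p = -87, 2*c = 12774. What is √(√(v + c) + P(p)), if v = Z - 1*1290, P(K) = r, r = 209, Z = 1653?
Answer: √(209 + 15*√30) ≈ 17.063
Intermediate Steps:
c = 6387 (c = (½)*12774 = 6387)
P(K) = 209
v = 363 (v = 1653 - 1*1290 = 1653 - 1290 = 363)
√(√(v + c) + P(p)) = √(√(363 + 6387) + 209) = √(√6750 + 209) = √(15*√30 + 209) = √(209 + 15*√30)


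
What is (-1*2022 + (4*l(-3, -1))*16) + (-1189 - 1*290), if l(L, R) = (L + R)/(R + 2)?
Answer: -3757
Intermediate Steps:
l(L, R) = (L + R)/(2 + R)
(-1*2022 + (4*l(-3, -1))*16) + (-1189 - 1*290) = (-1*2022 + (4*((-3 - 1)/(2 - 1)))*16) + (-1189 - 1*290) = (-2022 + (4*(-4/1))*16) + (-1189 - 290) = (-2022 + (4*(1*(-4)))*16) - 1479 = (-2022 + (4*(-4))*16) - 1479 = (-2022 - 16*16) - 1479 = (-2022 - 256) - 1479 = -2278 - 1479 = -3757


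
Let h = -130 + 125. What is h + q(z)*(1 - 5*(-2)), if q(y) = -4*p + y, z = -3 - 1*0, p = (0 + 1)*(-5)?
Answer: 182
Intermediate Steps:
p = -5 (p = 1*(-5) = -5)
z = -3 (z = -3 + 0 = -3)
q(y) = 20 + y (q(y) = -4*(-5) + y = 20 + y)
h = -5
h + q(z)*(1 - 5*(-2)) = -5 + (20 - 3)*(1 - 5*(-2)) = -5 + 17*(1 + 10) = -5 + 17*11 = -5 + 187 = 182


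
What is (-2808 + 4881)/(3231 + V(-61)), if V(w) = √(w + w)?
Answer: 6697863/10439483 - 2073*I*√122/10439483 ≈ 0.64159 - 0.0021933*I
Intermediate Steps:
V(w) = √2*√w (V(w) = √(2*w) = √2*√w)
(-2808 + 4881)/(3231 + V(-61)) = (-2808 + 4881)/(3231 + √2*√(-61)) = 2073/(3231 + √2*(I*√61)) = 2073/(3231 + I*√122)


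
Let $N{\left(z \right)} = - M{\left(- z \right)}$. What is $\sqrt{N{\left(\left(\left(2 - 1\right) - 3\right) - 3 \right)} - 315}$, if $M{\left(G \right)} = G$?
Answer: $8 i \sqrt{5} \approx 17.889 i$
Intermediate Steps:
$N{\left(z \right)} = z$ ($N{\left(z \right)} = - \left(-1\right) z = z$)
$\sqrt{N{\left(\left(\left(2 - 1\right) - 3\right) - 3 \right)} - 315} = \sqrt{\left(\left(\left(2 - 1\right) - 3\right) - 3\right) - 315} = \sqrt{\left(\left(1 - 3\right) - 3\right) - 315} = \sqrt{\left(-2 - 3\right) - 315} = \sqrt{-5 - 315} = \sqrt{-320} = 8 i \sqrt{5}$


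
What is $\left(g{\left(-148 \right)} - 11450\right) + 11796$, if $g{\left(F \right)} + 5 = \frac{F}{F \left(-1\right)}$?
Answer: $340$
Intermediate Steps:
$g{\left(F \right)} = -6$ ($g{\left(F \right)} = -5 + \frac{F}{F \left(-1\right)} = -5 + \frac{F}{\left(-1\right) F} = -5 + F \left(- \frac{1}{F}\right) = -5 - 1 = -6$)
$\left(g{\left(-148 \right)} - 11450\right) + 11796 = \left(-6 - 11450\right) + 11796 = -11456 + 11796 = 340$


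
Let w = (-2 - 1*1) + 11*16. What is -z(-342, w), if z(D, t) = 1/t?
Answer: -1/173 ≈ -0.0057803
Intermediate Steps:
w = 173 (w = (-2 - 1) + 176 = -3 + 176 = 173)
-z(-342, w) = -1/173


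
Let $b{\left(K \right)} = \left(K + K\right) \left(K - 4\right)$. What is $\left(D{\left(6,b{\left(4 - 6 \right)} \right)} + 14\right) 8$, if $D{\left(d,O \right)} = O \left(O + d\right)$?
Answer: $5872$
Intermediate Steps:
$b{\left(K \right)} = 2 K \left(-4 + K\right)$
$\left(D{\left(6,b{\left(4 - 6 \right)} \right)} + 14\right) 8 = \left(2 \left(4 - 6\right) \left(-4 + \left(4 - 6\right)\right) \left(2 \left(4 - 6\right) \left(-4 + \left(4 - 6\right)\right) + 6\right) + 14\right) 8 = \left(2 \left(-2\right) \left(-4 - 2\right) \left(2 \left(-2\right) \left(-4 - 2\right) + 6\right) + 14\right) 8 = \left(2 \left(-2\right) \left(-6\right) \left(2 \left(-2\right) \left(-6\right) + 6\right) + 14\right) 8 = \left(24 \left(24 + 6\right) + 14\right) 8 = \left(24 \cdot 30 + 14\right) 8 = \left(720 + 14\right) 8 = 734 \cdot 8 = 5872$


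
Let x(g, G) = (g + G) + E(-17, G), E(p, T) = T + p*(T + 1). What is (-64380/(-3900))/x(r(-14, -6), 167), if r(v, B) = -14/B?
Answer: -3219/491335 ≈ -0.0065515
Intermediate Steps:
E(p, T) = T + p*(1 + T)
x(g, G) = -17 + g - 15*G (x(g, G) = (g + G) + (G - 17 + G*(-17)) = (G + g) + (G - 17 - 17*G) = (G + g) + (-17 - 16*G) = -17 + g - 15*G)
(-64380/(-3900))/x(r(-14, -6), 167) = (-64380/(-3900))/(-17 - 14/(-6) - 15*167) = (-64380*(-1/3900))/(-17 - 14*(-⅙) - 2505) = 1073/(65*(-17 + 7/3 - 2505)) = 1073/(65*(-7559/3)) = (1073/65)*(-3/7559) = -3219/491335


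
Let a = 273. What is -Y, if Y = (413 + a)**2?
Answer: -470596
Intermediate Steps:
Y = 470596 (Y = (413 + 273)**2 = 686**2 = 470596)
-Y = -1*470596 = -470596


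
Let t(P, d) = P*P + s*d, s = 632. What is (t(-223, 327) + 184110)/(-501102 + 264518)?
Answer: -440503/236584 ≈ -1.8619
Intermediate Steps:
t(P, d) = P**2 + 632*d (t(P, d) = P*P + 632*d = P**2 + 632*d)
(t(-223, 327) + 184110)/(-501102 + 264518) = (((-223)**2 + 632*327) + 184110)/(-501102 + 264518) = ((49729 + 206664) + 184110)/(-236584) = (256393 + 184110)*(-1/236584) = 440503*(-1/236584) = -440503/236584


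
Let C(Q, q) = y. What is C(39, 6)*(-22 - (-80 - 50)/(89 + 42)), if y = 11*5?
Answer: -151360/131 ≈ -1155.4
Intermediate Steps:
y = 55
C(Q, q) = 55
C(39, 6)*(-22 - (-80 - 50)/(89 + 42)) = 55*(-22 - (-80 - 50)/(89 + 42)) = 55*(-22 - (-130)/131) = 55*(-22 - 1*(-130/131)) = 55*(-22 + 130/131) = 55*(-2752/131) = -151360/131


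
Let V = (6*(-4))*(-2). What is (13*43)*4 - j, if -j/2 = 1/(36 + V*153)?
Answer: 8250841/3690 ≈ 2236.0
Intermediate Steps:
V = 48 (V = -24*(-2) = 48)
j = -1/3690 (j = -2/(36 + 48*153) = -2/(36 + 7344) = -2/7380 = -2*1/7380 = -1/3690 ≈ -0.00027100)
(13*43)*4 - j = (13*43)*4 - 1*(-1/3690) = 559*4 + 1/3690 = 2236 + 1/3690 = 8250841/3690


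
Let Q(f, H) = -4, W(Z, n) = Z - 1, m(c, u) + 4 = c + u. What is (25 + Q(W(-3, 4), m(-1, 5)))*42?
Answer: 882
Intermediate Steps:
m(c, u) = -4 + c + u (m(c, u) = -4 + (c + u) = -4 + c + u)
W(Z, n) = -1 + Z
(25 + Q(W(-3, 4), m(-1, 5)))*42 = (25 - 4)*42 = 21*42 = 882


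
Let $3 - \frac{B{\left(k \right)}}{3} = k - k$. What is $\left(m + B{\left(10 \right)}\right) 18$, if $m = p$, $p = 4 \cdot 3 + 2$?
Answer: $414$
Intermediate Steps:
$p = 14$ ($p = 12 + 2 = 14$)
$B{\left(k \right)} = 9$ ($B{\left(k \right)} = 9 - 3 \left(k - k\right) = 9 - 0 = 9 + 0 = 9$)
$m = 14$
$\left(m + B{\left(10 \right)}\right) 18 = \left(14 + 9\right) 18 = 23 \cdot 18 = 414$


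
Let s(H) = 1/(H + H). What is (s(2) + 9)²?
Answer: 1369/16 ≈ 85.563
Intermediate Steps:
s(H) = 1/(2*H)
(s(2) + 9)² = ((½)/2 + 9)² = ((½)*(½) + 9)² = (¼ + 9)² = (37/4)² = 1369/16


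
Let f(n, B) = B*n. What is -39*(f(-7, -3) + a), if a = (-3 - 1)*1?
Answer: -663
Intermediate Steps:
a = -4 (a = -4*1 = -4)
-39*(f(-7, -3) + a) = -39*(-3*(-7) - 4) = -39*(21 - 4) = -39*17 = -663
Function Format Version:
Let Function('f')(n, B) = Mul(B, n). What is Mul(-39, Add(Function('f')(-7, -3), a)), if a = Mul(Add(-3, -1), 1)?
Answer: -663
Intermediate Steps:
a = -4 (a = Mul(-4, 1) = -4)
Mul(-39, Add(Function('f')(-7, -3), a)) = Mul(-39, Add(Mul(-3, -7), -4)) = Mul(-39, Add(21, -4)) = Mul(-39, 17) = -663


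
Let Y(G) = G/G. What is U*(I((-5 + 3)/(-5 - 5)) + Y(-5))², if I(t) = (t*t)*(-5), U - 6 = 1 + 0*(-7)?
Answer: 112/25 ≈ 4.4800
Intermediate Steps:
Y(G) = 1
U = 7 (U = 6 + (1 + 0*(-7)) = 6 + (1 + 0) = 6 + 1 = 7)
I(t) = -5*t² (I(t) = t²*(-5) = -5*t²)
U*(I((-5 + 3)/(-5 - 5)) + Y(-5))² = 7*(-5*(-5 + 3)²/(-5 - 5)² + 1)² = 7*(-5*(-2/(-10))² + 1)² = 7*(-5*(-2*(-⅒))² + 1)² = 7*(-5*(⅕)² + 1)² = 7*(-5*1/25 + 1)² = 7*(-⅕ + 1)² = 7*(⅘)² = 7*(16/25) = 112/25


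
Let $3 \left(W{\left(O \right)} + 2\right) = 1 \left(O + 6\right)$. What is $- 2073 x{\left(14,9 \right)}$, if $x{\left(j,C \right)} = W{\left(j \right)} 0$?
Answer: $0$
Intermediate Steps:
$W{\left(O \right)} = \frac{O}{3}$ ($W{\left(O \right)} = -2 + \frac{1 \left(O + 6\right)}{3} = -2 + \frac{1 \left(6 + O\right)}{3} = -2 + \frac{6 + O}{3} = -2 + \left(2 + \frac{O}{3}\right) = \frac{O}{3}$)
$x{\left(j,C \right)} = 0$ ($x{\left(j,C \right)} = \frac{j}{3} \cdot 0 = 0$)
$- 2073 x{\left(14,9 \right)} = \left(-2073\right) 0 = 0$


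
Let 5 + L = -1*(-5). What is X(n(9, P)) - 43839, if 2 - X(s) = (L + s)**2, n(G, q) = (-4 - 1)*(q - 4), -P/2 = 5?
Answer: -48737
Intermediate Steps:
L = 0 (L = -5 - 1*(-5) = -5 + 5 = 0)
P = -10 (P = -2*5 = -10)
n(G, q) = 20 - 5*q (n(G, q) = -5*(-4 + q) = 20 - 5*q)
X(s) = 2 - s**2 (X(s) = 2 - (0 + s)**2 = 2 - s**2)
X(n(9, P)) - 43839 = (2 - (20 - 5*(-10))**2) - 43839 = (2 - (20 + 50)**2) - 43839 = (2 - 1*70**2) - 43839 = (2 - 1*4900) - 43839 = (2 - 4900) - 43839 = -4898 - 43839 = -48737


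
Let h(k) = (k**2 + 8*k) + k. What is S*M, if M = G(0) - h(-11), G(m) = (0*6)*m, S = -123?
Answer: 2706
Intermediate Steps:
G(m) = 0 (G(m) = 0*m = 0)
h(k) = k**2 + 9*k
M = -22 (M = 0 - (-11)*(9 - 11) = 0 - (-11)*(-2) = 0 - 1*22 = 0 - 22 = -22)
S*M = -123*(-22) = 2706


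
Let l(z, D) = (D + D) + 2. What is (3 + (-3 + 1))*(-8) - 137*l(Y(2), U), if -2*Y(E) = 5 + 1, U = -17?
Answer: 4376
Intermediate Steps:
Y(E) = -3 (Y(E) = -(5 + 1)/2 = -½*6 = -3)
l(z, D) = 2 + 2*D (l(z, D) = 2*D + 2 = 2 + 2*D)
(3 + (-3 + 1))*(-8) - 137*l(Y(2), U) = (3 + (-3 + 1))*(-8) - 137*(2 + 2*(-17)) = (3 - 2)*(-8) - 137*(2 - 34) = 1*(-8) - 137*(-32) = -8 + 4384 = 4376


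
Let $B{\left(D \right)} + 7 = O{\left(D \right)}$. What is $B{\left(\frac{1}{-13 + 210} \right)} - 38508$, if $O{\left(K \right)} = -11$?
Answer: $-38526$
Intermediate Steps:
$B{\left(D \right)} = -18$ ($B{\left(D \right)} = -7 - 11 = -18$)
$B{\left(\frac{1}{-13 + 210} \right)} - 38508 = -18 - 38508 = -38526$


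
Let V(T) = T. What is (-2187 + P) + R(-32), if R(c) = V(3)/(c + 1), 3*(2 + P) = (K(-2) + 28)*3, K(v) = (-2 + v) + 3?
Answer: -67025/31 ≈ -2162.1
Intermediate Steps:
K(v) = 1 + v
P = 25 (P = -2 + (((1 - 2) + 28)*3)/3 = -2 + ((-1 + 28)*3)/3 = -2 + (27*3)/3 = -2 + (1/3)*81 = -2 + 27 = 25)
R(c) = 3/(1 + c) (R(c) = 3/(c + 1) = 3/(1 + c))
(-2187 + P) + R(-32) = (-2187 + 25) + 3/(1 - 32) = -2162 + 3/(-31) = -2162 + 3*(-1/31) = -2162 - 3/31 = -67025/31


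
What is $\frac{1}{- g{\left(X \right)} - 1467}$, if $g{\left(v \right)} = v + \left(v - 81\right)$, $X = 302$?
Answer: $- \frac{1}{1990} \approx -0.00050251$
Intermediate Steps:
$g{\left(v \right)} = -81 + 2 v$ ($g{\left(v \right)} = v + \left(-81 + v\right) = -81 + 2 v$)
$\frac{1}{- g{\left(X \right)} - 1467} = \frac{1}{- (-81 + 2 \cdot 302) - 1467} = \frac{1}{- (-81 + 604) - 1467} = \frac{1}{\left(-1\right) 523 - 1467} = \frac{1}{-523 - 1467} = \frac{1}{-1990} = - \frac{1}{1990}$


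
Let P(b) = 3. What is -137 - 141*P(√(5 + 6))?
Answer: -560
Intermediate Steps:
-137 - 141*P(√(5 + 6)) = -137 - 141*3 = -137 - 423 = -560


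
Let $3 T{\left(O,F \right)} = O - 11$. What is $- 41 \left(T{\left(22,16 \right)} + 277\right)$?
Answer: $- \frac{34522}{3} \approx -11507.0$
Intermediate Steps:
$T{\left(O,F \right)} = - \frac{11}{3} + \frac{O}{3}$ ($T{\left(O,F \right)} = \frac{O - 11}{3} = \frac{-11 + O}{3} = - \frac{11}{3} + \frac{O}{3}$)
$- 41 \left(T{\left(22,16 \right)} + 277\right) = - 41 \left(\left(- \frac{11}{3} + \frac{1}{3} \cdot 22\right) + 277\right) = - 41 \left(\left(- \frac{11}{3} + \frac{22}{3}\right) + 277\right) = - 41 \left(\frac{11}{3} + 277\right) = \left(-41\right) \frac{842}{3} = - \frac{34522}{3}$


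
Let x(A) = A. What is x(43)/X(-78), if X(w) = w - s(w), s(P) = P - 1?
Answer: 43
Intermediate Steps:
s(P) = -1 + P
X(w) = 1 (X(w) = w - (-1 + w) = w + (1 - w) = 1)
x(43)/X(-78) = 43/1 = 43*1 = 43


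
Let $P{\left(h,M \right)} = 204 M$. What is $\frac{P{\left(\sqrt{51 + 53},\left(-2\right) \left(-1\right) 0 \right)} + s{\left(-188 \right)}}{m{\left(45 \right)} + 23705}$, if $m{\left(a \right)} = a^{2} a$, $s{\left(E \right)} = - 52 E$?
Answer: $\frac{4888}{57415} \approx 0.085135$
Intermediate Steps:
$m{\left(a \right)} = a^{3}$
$\frac{P{\left(\sqrt{51 + 53},\left(-2\right) \left(-1\right) 0 \right)} + s{\left(-188 \right)}}{m{\left(45 \right)} + 23705} = \frac{204 \left(-2\right) \left(-1\right) 0 - -9776}{45^{3} + 23705} = \frac{204 \cdot 2 \cdot 0 + 9776}{91125 + 23705} = \frac{204 \cdot 0 + 9776}{114830} = \left(0 + 9776\right) \frac{1}{114830} = 9776 \cdot \frac{1}{114830} = \frac{4888}{57415}$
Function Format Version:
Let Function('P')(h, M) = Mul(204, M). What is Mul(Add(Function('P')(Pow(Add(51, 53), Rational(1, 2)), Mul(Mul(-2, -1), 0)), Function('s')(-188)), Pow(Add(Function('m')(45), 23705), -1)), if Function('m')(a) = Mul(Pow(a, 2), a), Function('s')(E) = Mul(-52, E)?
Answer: Rational(4888, 57415) ≈ 0.085135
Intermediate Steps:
Function('m')(a) = Pow(a, 3)
Mul(Add(Function('P')(Pow(Add(51, 53), Rational(1, 2)), Mul(Mul(-2, -1), 0)), Function('s')(-188)), Pow(Add(Function('m')(45), 23705), -1)) = Mul(Add(Mul(204, Mul(Mul(-2, -1), 0)), Mul(-52, -188)), Pow(Add(Pow(45, 3), 23705), -1)) = Mul(Add(Mul(204, Mul(2, 0)), 9776), Pow(Add(91125, 23705), -1)) = Mul(Add(Mul(204, 0), 9776), Pow(114830, -1)) = Mul(Add(0, 9776), Rational(1, 114830)) = Mul(9776, Rational(1, 114830)) = Rational(4888, 57415)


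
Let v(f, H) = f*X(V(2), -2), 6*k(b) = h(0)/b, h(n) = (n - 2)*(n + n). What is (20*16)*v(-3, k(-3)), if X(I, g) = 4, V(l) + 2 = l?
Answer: -3840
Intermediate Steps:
V(l) = -2 + l
h(n) = 2*n*(-2 + n) (h(n) = (-2 + n)*(2*n) = 2*n*(-2 + n))
k(b) = 0 (k(b) = ((2*0*(-2 + 0))/b)/6 = ((2*0*(-2))/b)/6 = (0/b)/6 = (⅙)*0 = 0)
v(f, H) = 4*f (v(f, H) = f*4 = 4*f)
(20*16)*v(-3, k(-3)) = (20*16)*(4*(-3)) = 320*(-12) = -3840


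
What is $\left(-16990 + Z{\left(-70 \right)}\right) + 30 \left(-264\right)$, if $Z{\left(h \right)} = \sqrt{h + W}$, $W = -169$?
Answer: $-24910 + i \sqrt{239} \approx -24910.0 + 15.46 i$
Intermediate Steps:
$Z{\left(h \right)} = \sqrt{-169 + h}$ ($Z{\left(h \right)} = \sqrt{h - 169} = \sqrt{-169 + h}$)
$\left(-16990 + Z{\left(-70 \right)}\right) + 30 \left(-264\right) = \left(-16990 + \sqrt{-169 - 70}\right) + 30 \left(-264\right) = \left(-16990 + \sqrt{-239}\right) - 7920 = \left(-16990 + i \sqrt{239}\right) - 7920 = -24910 + i \sqrt{239}$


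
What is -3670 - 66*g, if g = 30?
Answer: -5650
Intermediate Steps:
-3670 - 66*g = -3670 - 66*30 = -3670 - 1980 = -5650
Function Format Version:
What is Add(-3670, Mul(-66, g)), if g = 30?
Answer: -5650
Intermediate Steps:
Add(-3670, Mul(-66, g)) = Add(-3670, Mul(-66, 30)) = Add(-3670, -1980) = -5650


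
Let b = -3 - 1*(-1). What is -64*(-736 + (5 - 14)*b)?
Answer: 45952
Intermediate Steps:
b = -2 (b = -3 + 1 = -2)
-64*(-736 + (5 - 14)*b) = -64*(-736 + (5 - 14)*(-2)) = -64*(-736 - 9*(-2)) = -64*(-736 + 18) = -64*(-718) = 45952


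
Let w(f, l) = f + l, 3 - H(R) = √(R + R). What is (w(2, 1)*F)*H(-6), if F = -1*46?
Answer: -414 + 276*I*√3 ≈ -414.0 + 478.05*I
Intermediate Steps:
H(R) = 3 - √2*√R (H(R) = 3 - √(R + R) = 3 - √(2*R) = 3 - √2*√R)
F = -46
(w(2, 1)*F)*H(-6) = ((2 + 1)*(-46))*(3 - √2*√(-6)) = (3*(-46))*(3 - √2*I*√6) = -138*(3 - 2*I*√3) = -414 + 276*I*√3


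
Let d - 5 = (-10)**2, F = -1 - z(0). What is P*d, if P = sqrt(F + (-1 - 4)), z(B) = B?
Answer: 105*I*sqrt(6) ≈ 257.2*I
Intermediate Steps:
F = -1 (F = -1 - 1*0 = -1 + 0 = -1)
d = 105 (d = 5 + (-10)**2 = 5 + 100 = 105)
P = I*sqrt(6) (P = sqrt(-1 + (-1 - 4)) = sqrt(-1 - 5) = sqrt(-6) = I*sqrt(6) ≈ 2.4495*I)
P*d = (I*sqrt(6))*105 = 105*I*sqrt(6)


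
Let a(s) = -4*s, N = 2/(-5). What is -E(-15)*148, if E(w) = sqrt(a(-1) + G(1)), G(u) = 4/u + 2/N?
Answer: -148*sqrt(3) ≈ -256.34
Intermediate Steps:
N = -2/5 (N = 2*(-1/5) = -2/5 ≈ -0.40000)
G(u) = -5 + 4/u (G(u) = 4/u + 2/(-2/5) = 4/u + 2*(-5/2) = 4/u - 5 = -5 + 4/u)
E(w) = sqrt(3) (E(w) = sqrt(-4*(-1) + (-5 + 4/1)) = sqrt(4 + (-5 + 4*1)) = sqrt(4 + (-5 + 4)) = sqrt(4 - 1) = sqrt(3))
-E(-15)*148 = -sqrt(3)*148 = -148*sqrt(3)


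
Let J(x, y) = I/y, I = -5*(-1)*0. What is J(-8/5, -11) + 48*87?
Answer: 4176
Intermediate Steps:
I = 0 (I = 5*0 = 0)
J(x, y) = 0 (J(x, y) = 0/y = 0)
J(-8/5, -11) + 48*87 = 0 + 48*87 = 0 + 4176 = 4176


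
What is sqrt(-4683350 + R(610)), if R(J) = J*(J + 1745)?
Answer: 20*I*sqrt(8117) ≈ 1801.9*I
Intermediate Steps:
R(J) = J*(1745 + J)
sqrt(-4683350 + R(610)) = sqrt(-4683350 + 610*(1745 + 610)) = sqrt(-4683350 + 610*2355) = sqrt(-4683350 + 1436550) = sqrt(-3246800) = 20*I*sqrt(8117)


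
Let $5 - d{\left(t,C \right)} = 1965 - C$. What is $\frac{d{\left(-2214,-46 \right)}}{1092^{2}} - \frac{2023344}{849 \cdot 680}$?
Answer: $- \frac{50290062157}{14342360760} \approx -3.5064$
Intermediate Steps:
$d{\left(t,C \right)} = -1960 + C$ ($d{\left(t,C \right)} = 5 - \left(1965 - C\right) = 5 + \left(-1965 + C\right) = -1960 + C$)
$\frac{d{\left(-2214,-46 \right)}}{1092^{2}} - \frac{2023344}{849 \cdot 680} = \frac{-1960 - 46}{1092^{2}} - \frac{2023344}{849 \cdot 680} = - \frac{2006}{1192464} - \frac{2023344}{577320} = \left(-2006\right) \frac{1}{1192464} - \frac{84306}{24055} = - \frac{1003}{596232} - \frac{84306}{24055} = - \frac{50290062157}{14342360760}$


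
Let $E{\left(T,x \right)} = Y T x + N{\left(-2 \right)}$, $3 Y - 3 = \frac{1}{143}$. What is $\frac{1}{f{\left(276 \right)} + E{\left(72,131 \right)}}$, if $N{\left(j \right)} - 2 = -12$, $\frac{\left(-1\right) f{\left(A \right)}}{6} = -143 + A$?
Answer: $\frac{143}{1236376} \approx 0.00011566$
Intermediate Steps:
$f{\left(A \right)} = 858 - 6 A$ ($f{\left(A \right)} = - 6 \left(-143 + A\right) = 858 - 6 A$)
$N{\left(j \right)} = -10$ ($N{\left(j \right)} = 2 - 12 = -10$)
$Y = \frac{430}{429}$ ($Y = 1 + \frac{1}{3 \cdot 143} = 1 + \frac{1}{3} \cdot \frac{1}{143} = 1 + \frac{1}{429} = \frac{430}{429} \approx 1.0023$)
$E{\left(T,x \right)} = -10 + \frac{430 T x}{429}$ ($E{\left(T,x \right)} = \frac{430 T}{429} x - 10 = \frac{430 T x}{429} - 10 = -10 + \frac{430 T x}{429}$)
$\frac{1}{f{\left(276 \right)} + E{\left(72,131 \right)}} = \frac{1}{\left(858 - 1656\right) - \left(10 - \frac{1351920}{143}\right)} = \frac{1}{\left(858 - 1656\right) + \left(-10 + \frac{1351920}{143}\right)} = \frac{1}{-798 + \frac{1350490}{143}} = \frac{1}{\frac{1236376}{143}} = \frac{143}{1236376}$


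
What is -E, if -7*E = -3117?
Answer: -3117/7 ≈ -445.29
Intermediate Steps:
E = 3117/7 (E = -⅐*(-3117) = 3117/7 ≈ 445.29)
-E = -1*3117/7 = -3117/7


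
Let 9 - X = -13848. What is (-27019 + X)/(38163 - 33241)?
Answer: -6581/2461 ≈ -2.6741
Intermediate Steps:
X = 13857 (X = 9 - 1*(-13848) = 9 + 13848 = 13857)
(-27019 + X)/(38163 - 33241) = (-27019 + 13857)/(38163 - 33241) = -13162/4922 = -13162*1/4922 = -6581/2461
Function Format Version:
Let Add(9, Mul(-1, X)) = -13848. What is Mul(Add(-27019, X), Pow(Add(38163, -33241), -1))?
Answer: Rational(-6581, 2461) ≈ -2.6741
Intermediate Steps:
X = 13857 (X = Add(9, Mul(-1, -13848)) = Add(9, 13848) = 13857)
Mul(Add(-27019, X), Pow(Add(38163, -33241), -1)) = Mul(Add(-27019, 13857), Pow(Add(38163, -33241), -1)) = Mul(-13162, Pow(4922, -1)) = Mul(-13162, Rational(1, 4922)) = Rational(-6581, 2461)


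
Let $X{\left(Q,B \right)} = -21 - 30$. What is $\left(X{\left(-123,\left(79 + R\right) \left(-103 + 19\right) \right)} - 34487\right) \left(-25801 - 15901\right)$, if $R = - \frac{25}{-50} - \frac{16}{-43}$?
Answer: $1440303676$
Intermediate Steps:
$R = \frac{75}{86}$ ($R = \left(-25\right) \left(- \frac{1}{50}\right) - - \frac{16}{43} = \frac{1}{2} + \frac{16}{43} = \frac{75}{86} \approx 0.87209$)
$X{\left(Q,B \right)} = -51$ ($X{\left(Q,B \right)} = -21 - 30 = -51$)
$\left(X{\left(-123,\left(79 + R\right) \left(-103 + 19\right) \right)} - 34487\right) \left(-25801 - 15901\right) = \left(-51 - 34487\right) \left(-25801 - 15901\right) = \left(-34538\right) \left(-41702\right) = 1440303676$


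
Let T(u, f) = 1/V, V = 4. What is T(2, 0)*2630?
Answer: 1315/2 ≈ 657.50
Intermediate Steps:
T(u, f) = ¼ (T(u, f) = 1/4 = ¼)
T(2, 0)*2630 = (¼)*2630 = 1315/2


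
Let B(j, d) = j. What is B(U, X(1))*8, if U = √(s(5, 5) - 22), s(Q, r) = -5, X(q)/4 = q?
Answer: 24*I*√3 ≈ 41.569*I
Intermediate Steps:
X(q) = 4*q
U = 3*I*√3 (U = √(-5 - 22) = √(-27) = 3*I*√3 ≈ 5.1962*I)
B(U, X(1))*8 = (3*I*√3)*8 = 24*I*√3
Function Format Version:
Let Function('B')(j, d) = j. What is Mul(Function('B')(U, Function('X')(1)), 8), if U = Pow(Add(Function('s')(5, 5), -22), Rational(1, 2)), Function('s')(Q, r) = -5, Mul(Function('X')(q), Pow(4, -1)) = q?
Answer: Mul(24, I, Pow(3, Rational(1, 2))) ≈ Mul(41.569, I)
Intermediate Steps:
Function('X')(q) = Mul(4, q)
U = Mul(3, I, Pow(3, Rational(1, 2))) (U = Pow(Add(-5, -22), Rational(1, 2)) = Pow(-27, Rational(1, 2)) = Mul(3, I, Pow(3, Rational(1, 2))) ≈ Mul(5.1962, I))
Mul(Function('B')(U, Function('X')(1)), 8) = Mul(Mul(3, I, Pow(3, Rational(1, 2))), 8) = Mul(24, I, Pow(3, Rational(1, 2)))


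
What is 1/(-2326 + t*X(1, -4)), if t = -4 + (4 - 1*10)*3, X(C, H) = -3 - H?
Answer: -1/2348 ≈ -0.00042589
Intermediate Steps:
t = -22 (t = -4 + (4 - 10)*3 = -4 - 6*3 = -4 - 18 = -22)
1/(-2326 + t*X(1, -4)) = 1/(-2326 - 22*(-3 - 1*(-4))) = 1/(-2326 - 22*(-3 + 4)) = 1/(-2326 - 22*1) = 1/(-2326 - 22) = 1/(-2348) = -1/2348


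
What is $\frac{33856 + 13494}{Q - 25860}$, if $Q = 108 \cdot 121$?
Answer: $- \frac{23675}{6396} \approx -3.7015$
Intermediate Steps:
$Q = 13068$
$\frac{33856 + 13494}{Q - 25860} = \frac{33856 + 13494}{13068 - 25860} = \frac{47350}{-12792} = 47350 \left(- \frac{1}{12792}\right) = - \frac{23675}{6396}$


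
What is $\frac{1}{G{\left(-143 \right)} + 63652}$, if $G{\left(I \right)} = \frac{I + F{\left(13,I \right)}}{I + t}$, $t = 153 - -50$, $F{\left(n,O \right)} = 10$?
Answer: $\frac{60}{3818987} \approx 1.5711 \cdot 10^{-5}$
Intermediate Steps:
$t = 203$ ($t = 153 + 50 = 203$)
$G{\left(I \right)} = \frac{10 + I}{203 + I}$ ($G{\left(I \right)} = \frac{I + 10}{I + 203} = \frac{10 + I}{203 + I}$)
$\frac{1}{G{\left(-143 \right)} + 63652} = \frac{1}{\frac{10 - 143}{203 - 143} + 63652} = \frac{1}{\frac{1}{60} \left(-133\right) + 63652} = \frac{1}{- \frac{133}{60} + 63652} = \frac{1}{\frac{3818987}{60}} = \frac{60}{3818987}$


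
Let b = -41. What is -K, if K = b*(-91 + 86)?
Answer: -205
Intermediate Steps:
K = 205 (K = -41*(-91 + 86) = -41*(-5) = 205)
-K = -1*205 = -205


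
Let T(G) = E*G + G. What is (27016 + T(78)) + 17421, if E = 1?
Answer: 44593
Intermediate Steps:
T(G) = 2*G (T(G) = 1*G + G = G + G = 2*G)
(27016 + T(78)) + 17421 = (27016 + 2*78) + 17421 = (27016 + 156) + 17421 = 27172 + 17421 = 44593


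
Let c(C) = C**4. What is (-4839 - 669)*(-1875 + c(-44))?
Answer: -20634185268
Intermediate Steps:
(-4839 - 669)*(-1875 + c(-44)) = (-4839 - 669)*(-1875 + (-44)**4) = -5508*(-1875 + 3748096) = -5508*3746221 = -20634185268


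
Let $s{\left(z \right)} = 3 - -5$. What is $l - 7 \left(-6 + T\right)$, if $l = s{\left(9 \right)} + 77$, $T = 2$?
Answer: $113$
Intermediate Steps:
$s{\left(z \right)} = 8$ ($s{\left(z \right)} = 3 + 5 = 8$)
$l = 85$ ($l = 8 + 77 = 85$)
$l - 7 \left(-6 + T\right) = 85 - 7 \left(-6 + 2\right) = 85 - -28 = 85 + 28 = 113$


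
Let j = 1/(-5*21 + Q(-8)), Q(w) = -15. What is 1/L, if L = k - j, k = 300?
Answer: 120/36001 ≈ 0.0033332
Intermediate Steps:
j = -1/120 (j = 1/(-5*21 - 15) = 1/(-105 - 15) = 1/(-120) = -1/120 ≈ -0.0083333)
L = 36001/120 (L = 300 - 1*(-1/120) = 300 + 1/120 = 36001/120 ≈ 300.01)
1/L = 1/(36001/120) = 120/36001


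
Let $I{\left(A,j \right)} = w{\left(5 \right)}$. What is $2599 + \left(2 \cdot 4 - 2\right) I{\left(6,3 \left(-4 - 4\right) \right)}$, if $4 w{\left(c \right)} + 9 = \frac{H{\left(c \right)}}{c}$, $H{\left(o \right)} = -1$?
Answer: $\frac{12926}{5} \approx 2585.2$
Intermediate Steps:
$w{\left(c \right)} = - \frac{9}{4} - \frac{1}{4 c}$ ($w{\left(c \right)} = - \frac{9}{4} + \frac{\left(-1\right) \frac{1}{c}}{4} = - \frac{9}{4} - \frac{1}{4 c}$)
$I{\left(A,j \right)} = - \frac{23}{10}$ ($I{\left(A,j \right)} = \frac{-1 - 45}{4 \cdot 5} = \frac{1}{4} \cdot \frac{1}{5} \left(-1 - 45\right) = \frac{1}{4} \cdot \frac{1}{5} \left(-46\right) = - \frac{23}{10}$)
$2599 + \left(2 \cdot 4 - 2\right) I{\left(6,3 \left(-4 - 4\right) \right)} = 2599 + \left(2 \cdot 4 - 2\right) \left(- \frac{23}{10}\right) = 2599 + \left(8 - 2\right) \left(- \frac{23}{10}\right) = 2599 + 6 \left(- \frac{23}{10}\right) = 2599 - \frac{69}{5} = \frac{12926}{5}$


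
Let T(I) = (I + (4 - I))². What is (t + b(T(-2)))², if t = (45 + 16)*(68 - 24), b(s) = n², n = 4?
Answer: 7290000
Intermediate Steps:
T(I) = 16 (T(I) = 4² = 16)
b(s) = 16 (b(s) = 4² = 16)
t = 2684 (t = 61*44 = 2684)
(t + b(T(-2)))² = (2684 + 16)² = 2700² = 7290000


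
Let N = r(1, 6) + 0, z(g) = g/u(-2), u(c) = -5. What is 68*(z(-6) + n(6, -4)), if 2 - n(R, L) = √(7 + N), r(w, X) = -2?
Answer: 1088/5 - 68*√5 ≈ 65.547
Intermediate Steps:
z(g) = -g/5 (z(g) = g/(-5) = g*(-⅕) = -g/5)
N = -2 (N = -2 + 0 = -2)
n(R, L) = 2 - √5 (n(R, L) = 2 - √(7 - 2) = 2 - √5)
68*(z(-6) + n(6, -4)) = 68*(-⅕*(-6) + (2 - √5)) = 68*(6/5 + (2 - √5)) = 68*(16/5 - √5) = 1088/5 - 68*√5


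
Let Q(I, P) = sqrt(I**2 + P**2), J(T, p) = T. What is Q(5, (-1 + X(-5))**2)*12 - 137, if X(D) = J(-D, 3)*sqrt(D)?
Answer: -137 + 12*sqrt(14901 + 2480*I*sqrt(5)) ≈ 1352.2 + 268.12*I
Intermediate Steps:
X(D) = -D**(3/2) (X(D) = (-D)*sqrt(D) = -D**(3/2))
Q(5, (-1 + X(-5))**2)*12 - 137 = sqrt(5**2 + ((-1 - (-5)**(3/2))**2)**2)*12 - 137 = sqrt(25 + ((-1 - (-5)*I*sqrt(5))**2)**2)*12 - 137 = sqrt(25 + ((-1 + 5*I*sqrt(5))**2)**2)*12 - 137 = sqrt(25 + (-1 + 5*I*sqrt(5))**4)*12 - 137 = 12*sqrt(25 + (-1 + 5*I*sqrt(5))**4) - 137 = -137 + 12*sqrt(25 + (-1 + 5*I*sqrt(5))**4)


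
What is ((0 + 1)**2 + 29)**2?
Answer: 900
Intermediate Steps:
((0 + 1)**2 + 29)**2 = (1**2 + 29)**2 = (1 + 29)**2 = 30**2 = 900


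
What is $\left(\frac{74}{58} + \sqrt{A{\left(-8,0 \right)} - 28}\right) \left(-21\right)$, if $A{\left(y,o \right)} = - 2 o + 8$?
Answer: $- \frac{777}{29} - 42 i \sqrt{5} \approx -26.793 - 93.915 i$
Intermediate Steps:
$A{\left(y,o \right)} = 8 - 2 o$
$\left(\frac{74}{58} + \sqrt{A{\left(-8,0 \right)} - 28}\right) \left(-21\right) = \left(\frac{74}{58} + \sqrt{\left(8 - 0\right) - 28}\right) \left(-21\right) = \left(74 \cdot \frac{1}{58} + \sqrt{\left(8 + 0\right) - 28}\right) \left(-21\right) = \left(\frac{37}{29} + \sqrt{8 - 28}\right) \left(-21\right) = \left(\frac{37}{29} + \sqrt{-20}\right) \left(-21\right) = \left(\frac{37}{29} + 2 i \sqrt{5}\right) \left(-21\right) = - \frac{777}{29} - 42 i \sqrt{5}$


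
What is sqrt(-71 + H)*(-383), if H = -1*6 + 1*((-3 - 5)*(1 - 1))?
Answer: -383*I*sqrt(77) ≈ -3360.8*I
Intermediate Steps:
H = -6 (H = -6 + 1*(-8*0) = -6 + 1*0 = -6 + 0 = -6)
sqrt(-71 + H)*(-383) = sqrt(-71 - 6)*(-383) = sqrt(-77)*(-383) = (I*sqrt(77))*(-383) = -383*I*sqrt(77)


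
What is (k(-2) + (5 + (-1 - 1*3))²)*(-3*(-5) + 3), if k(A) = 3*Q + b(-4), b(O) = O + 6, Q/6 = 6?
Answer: 1998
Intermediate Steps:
Q = 36 (Q = 6*6 = 36)
b(O) = 6 + O
k(A) = 110 (k(A) = 3*36 + (6 - 4) = 108 + 2 = 110)
(k(-2) + (5 + (-1 - 1*3))²)*(-3*(-5) + 3) = (110 + (5 + (-1 - 1*3))²)*(-3*(-5) + 3) = (110 + (5 + (-1 - 3))²)*(15 + 3) = (110 + (5 - 4)²)*18 = (110 + 1²)*18 = (110 + 1)*18 = 111*18 = 1998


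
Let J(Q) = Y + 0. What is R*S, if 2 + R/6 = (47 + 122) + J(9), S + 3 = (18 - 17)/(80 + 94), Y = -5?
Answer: -84402/29 ≈ -2910.4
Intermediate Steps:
J(Q) = -5 (J(Q) = -5 + 0 = -5)
S = -521/174 (S = -3 + (18 - 17)/(80 + 94) = -3 + 1/174 = -521/174 ≈ -2.9943)
R = 972 (R = -12 + 6*((47 + 122) - 5) = -12 + 6*(169 - 5) = -12 + 6*164 = -12 + 984 = 972)
R*S = 972*(-521/174) = -84402/29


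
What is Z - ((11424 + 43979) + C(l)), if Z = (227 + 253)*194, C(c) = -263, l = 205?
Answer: 37980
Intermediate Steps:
Z = 93120 (Z = 480*194 = 93120)
Z - ((11424 + 43979) + C(l)) = 93120 - ((11424 + 43979) - 263) = 93120 - (55403 - 263) = 93120 - 1*55140 = 93120 - 55140 = 37980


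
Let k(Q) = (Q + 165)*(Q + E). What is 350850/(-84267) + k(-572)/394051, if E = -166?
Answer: -918226436/269963379 ≈ -3.4013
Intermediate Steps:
k(Q) = (-166 + Q)*(165 + Q) (k(Q) = (Q + 165)*(Q - 166) = (165 + Q)*(-166 + Q) = (-166 + Q)*(165 + Q))
350850/(-84267) + k(-572)/394051 = 350850/(-84267) + (-27390 + (-572)² - 1*(-572))/394051 = 350850*(-1/84267) + (-27390 + 327184 + 572)*(1/394051) = -116950/28089 + 300366*(1/394051) = -116950/28089 + 7326/9611 = -918226436/269963379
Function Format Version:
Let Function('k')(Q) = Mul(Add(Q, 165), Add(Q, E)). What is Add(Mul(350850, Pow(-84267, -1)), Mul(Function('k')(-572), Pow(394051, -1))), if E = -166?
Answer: Rational(-918226436, 269963379) ≈ -3.4013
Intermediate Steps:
Function('k')(Q) = Mul(Add(-166, Q), Add(165, Q)) (Function('k')(Q) = Mul(Add(Q, 165), Add(Q, -166)) = Mul(Add(165, Q), Add(-166, Q)) = Mul(Add(-166, Q), Add(165, Q)))
Add(Mul(350850, Pow(-84267, -1)), Mul(Function('k')(-572), Pow(394051, -1))) = Add(Mul(350850, Pow(-84267, -1)), Mul(Add(-27390, Pow(-572, 2), Mul(-1, -572)), Pow(394051, -1))) = Add(Mul(350850, Rational(-1, 84267)), Mul(Add(-27390, 327184, 572), Rational(1, 394051))) = Add(Rational(-116950, 28089), Mul(300366, Rational(1, 394051))) = Add(Rational(-116950, 28089), Rational(7326, 9611)) = Rational(-918226436, 269963379)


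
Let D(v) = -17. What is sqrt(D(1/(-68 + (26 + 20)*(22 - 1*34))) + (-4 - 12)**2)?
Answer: sqrt(239) ≈ 15.460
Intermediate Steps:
sqrt(D(1/(-68 + (26 + 20)*(22 - 1*34))) + (-4 - 12)**2) = sqrt(-17 + (-4 - 12)**2) = sqrt(-17 + (-16)**2) = sqrt(-17 + 256) = sqrt(239)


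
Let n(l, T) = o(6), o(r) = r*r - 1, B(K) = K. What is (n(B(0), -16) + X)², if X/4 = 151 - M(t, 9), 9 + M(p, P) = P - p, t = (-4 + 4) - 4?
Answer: 388129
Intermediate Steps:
o(r) = -1 + r² (o(r) = r² - 1 = -1 + r²)
t = -4 (t = 0 - 4 = -4)
M(p, P) = -9 + P - p (M(p, P) = -9 + (P - p) = -9 + P - p)
n(l, T) = 35 (n(l, T) = -1 + 6² = -1 + 36 = 35)
X = 588 (X = 4*(151 - (-9 + 9 - 1*(-4))) = 4*(151 - (-9 + 9 + 4)) = 4*(151 - 1*4) = 4*(151 - 4) = 4*147 = 588)
(n(B(0), -16) + X)² = (35 + 588)² = 623² = 388129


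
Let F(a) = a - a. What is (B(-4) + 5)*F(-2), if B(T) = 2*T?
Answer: 0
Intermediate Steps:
F(a) = 0
(B(-4) + 5)*F(-2) = (2*(-4) + 5)*0 = (-8 + 5)*0 = -3*0 = 0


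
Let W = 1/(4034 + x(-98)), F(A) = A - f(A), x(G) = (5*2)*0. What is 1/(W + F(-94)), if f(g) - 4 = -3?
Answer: -4034/383229 ≈ -0.010526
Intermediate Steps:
f(g) = 1 (f(g) = 4 - 3 = 1)
x(G) = 0 (x(G) = 10*0 = 0)
F(A) = -1 + A (F(A) = A - 1*1 = A - 1 = -1 + A)
W = 1/4034 (W = 1/(4034 + 0) = 1/4034 ≈ 0.00024789)
1/(W + F(-94)) = 1/(1/4034 + (-1 - 94)) = 1/(1/4034 - 95) = 1/(-383229/4034) = -4034/383229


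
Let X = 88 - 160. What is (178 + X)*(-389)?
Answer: -41234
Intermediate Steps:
X = -72
(178 + X)*(-389) = (178 - 72)*(-389) = 106*(-389) = -41234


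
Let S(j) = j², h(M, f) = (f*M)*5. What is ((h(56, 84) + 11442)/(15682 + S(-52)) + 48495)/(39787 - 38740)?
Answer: 148610672/3208357 ≈ 46.320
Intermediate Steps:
h(M, f) = 5*M*f (h(M, f) = (M*f)*5 = 5*M*f)
((h(56, 84) + 11442)/(15682 + S(-52)) + 48495)/(39787 - 38740) = ((5*56*84 + 11442)/(15682 + (-52)²) + 48495)/(39787 - 38740) = ((23520 + 11442)/(15682 + 2704) + 48495)/1047 = (34962/18386 + 48495)*(1/1047) = (34962*(1/18386) + 48495)*(1/1047) = (17481/9193 + 48495)*(1/1047) = (445832016/9193)*(1/1047) = 148610672/3208357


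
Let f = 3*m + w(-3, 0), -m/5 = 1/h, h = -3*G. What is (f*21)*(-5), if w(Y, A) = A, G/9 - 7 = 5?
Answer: -175/36 ≈ -4.8611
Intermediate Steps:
G = 108 (G = 63 + 9*5 = 63 + 45 = 108)
h = -324 (h = -3*108 = -324)
m = 5/324 (m = -5/(-324) = -5*(-1/324) = 5/324 ≈ 0.015432)
f = 5/108 (f = 3*(5/324) + 0 = 5/108 + 0 = 5/108 ≈ 0.046296)
(f*21)*(-5) = ((5/108)*21)*(-5) = (35/36)*(-5) = -175/36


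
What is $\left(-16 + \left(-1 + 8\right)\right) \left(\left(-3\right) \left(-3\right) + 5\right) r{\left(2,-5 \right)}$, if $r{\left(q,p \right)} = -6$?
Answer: $756$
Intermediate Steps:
$\left(-16 + \left(-1 + 8\right)\right) \left(\left(-3\right) \left(-3\right) + 5\right) r{\left(2,-5 \right)} = \left(-16 + \left(-1 + 8\right)\right) \left(\left(-3\right) \left(-3\right) + 5\right) \left(-6\right) = \left(-16 + 7\right) \left(9 + 5\right) \left(-6\right) = \left(-9\right) 14 \left(-6\right) = \left(-126\right) \left(-6\right) = 756$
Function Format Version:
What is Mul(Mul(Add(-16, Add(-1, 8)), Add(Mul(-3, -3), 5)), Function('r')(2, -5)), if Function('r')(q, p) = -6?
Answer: 756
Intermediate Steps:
Mul(Mul(Add(-16, Add(-1, 8)), Add(Mul(-3, -3), 5)), Function('r')(2, -5)) = Mul(Mul(Add(-16, Add(-1, 8)), Add(Mul(-3, -3), 5)), -6) = Mul(Mul(Add(-16, 7), Add(9, 5)), -6) = Mul(Mul(-9, 14), -6) = Mul(-126, -6) = 756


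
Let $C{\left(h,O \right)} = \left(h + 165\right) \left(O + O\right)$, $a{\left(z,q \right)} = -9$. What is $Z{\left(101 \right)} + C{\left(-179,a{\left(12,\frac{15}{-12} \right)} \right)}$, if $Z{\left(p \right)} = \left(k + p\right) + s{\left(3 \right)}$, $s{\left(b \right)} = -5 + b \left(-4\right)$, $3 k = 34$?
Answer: $\frac{1042}{3} \approx 347.33$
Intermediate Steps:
$k = \frac{34}{3}$ ($k = \frac{1}{3} \cdot 34 = \frac{34}{3} \approx 11.333$)
$s{\left(b \right)} = -5 - 4 b$
$Z{\left(p \right)} = - \frac{17}{3} + p$ ($Z{\left(p \right)} = \left(\frac{34}{3} + p\right) - 17 = - \frac{17}{3} + p$)
$C{\left(h,O \right)} = 2 O \left(165 + h\right)$ ($C{\left(h,O \right)} = \left(165 + h\right) 2 O = 2 O \left(165 + h\right)$)
$Z{\left(101 \right)} + C{\left(-179,a{\left(12,\frac{15}{-12} \right)} \right)} = \left(- \frac{17}{3} + 101\right) + 2 \left(-9\right) \left(165 - 179\right) = \frac{286}{3} + 2 \left(-9\right) \left(-14\right) = \frac{286}{3} + 252 = \frac{1042}{3}$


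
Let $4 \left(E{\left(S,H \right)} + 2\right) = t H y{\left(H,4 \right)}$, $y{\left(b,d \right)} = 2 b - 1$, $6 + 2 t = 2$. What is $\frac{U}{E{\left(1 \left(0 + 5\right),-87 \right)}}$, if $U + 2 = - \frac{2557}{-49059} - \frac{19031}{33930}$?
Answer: $\frac{464002951}{1408320278235} \approx 0.00032947$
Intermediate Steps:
$t = -2$ ($t = -3 + \frac{1}{2} \cdot 2 = -3 + 1 = -2$)
$y{\left(b,d \right)} = -1 + 2 b$
$E{\left(S,H \right)} = -2 - \frac{H \left(-1 + 2 H\right)}{2}$ ($E{\left(S,H \right)} = -2 + \frac{- 2 H \left(-1 + 2 H\right)}{4} = -2 + \frac{\left(-2\right) H \left(-1 + 2 H\right)}{4} = -2 - \frac{H \left(-1 + 2 H\right)}{2}$)
$U = - \frac{464002951}{184952430}$ ($U = -2 - \left(- \frac{2557}{49059} + \frac{19031}{33930}\right) = -2 - \frac{94098091}{184952430} = - \frac{464002951}{184952430} \approx -2.5088$)
$\frac{U}{E{\left(1 \left(0 + 5\right),-87 \right)}} = - \frac{464002951}{184952430 \left(-2 + \frac{1}{2} \left(-87\right) - \left(-87\right)^{2}\right)} = - \frac{464002951}{184952430 \left(-2 - \frac{87}{2} - 7569\right)} = - \frac{464002951}{184952430 \left(- \frac{15229}{2}\right)} = \left(- \frac{464002951}{184952430}\right) \left(- \frac{2}{15229}\right) = \frac{464002951}{1408320278235}$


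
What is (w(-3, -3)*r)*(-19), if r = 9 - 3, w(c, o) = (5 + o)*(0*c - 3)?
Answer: 684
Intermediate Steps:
w(c, o) = -15 - 3*o (w(c, o) = (5 + o)*(0 - 3) = (5 + o)*(-3) = -15 - 3*o)
r = 6
(w(-3, -3)*r)*(-19) = ((-15 - 3*(-3))*6)*(-19) = ((-15 + 9)*6)*(-19) = -6*6*(-19) = -36*(-19) = 684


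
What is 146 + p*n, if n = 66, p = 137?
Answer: 9188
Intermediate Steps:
146 + p*n = 146 + 137*66 = 146 + 9042 = 9188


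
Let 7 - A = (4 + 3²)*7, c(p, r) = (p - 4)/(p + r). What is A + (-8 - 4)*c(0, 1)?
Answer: -36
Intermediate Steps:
c(p, r) = (-4 + p)/(p + r)
A = -84 (A = 7 - (4 + 3²)*7 = 7 - (4 + 9)*7 = 7 - 13*7 = 7 - 1*91 = 7 - 91 = -84)
A + (-8 - 4)*c(0, 1) = -84 + (-8 - 4)*((-4 + 0)/(0 + 1)) = -84 - 12*(-4)/1 = -84 - 12*(-4) = -84 + 48 = -36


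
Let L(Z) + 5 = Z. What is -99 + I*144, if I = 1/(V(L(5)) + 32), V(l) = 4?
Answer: -95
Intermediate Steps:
L(Z) = -5 + Z
I = 1/36 (I = 1/(4 + 32) = 1/36 ≈ 0.027778)
-99 + I*144 = -99 + (1/36)*144 = -99 + 4 = -95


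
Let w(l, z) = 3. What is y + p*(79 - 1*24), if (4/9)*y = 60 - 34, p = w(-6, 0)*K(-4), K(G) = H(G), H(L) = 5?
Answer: 1767/2 ≈ 883.50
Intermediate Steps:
K(G) = 5
p = 15 (p = 3*5 = 15)
y = 117/2 (y = 9*(60 - 34)/4 = (9/4)*26 = 117/2 ≈ 58.500)
y + p*(79 - 1*24) = 117/2 + 15*(79 - 1*24) = 117/2 + 15*(79 - 24) = 117/2 + 15*55 = 117/2 + 825 = 1767/2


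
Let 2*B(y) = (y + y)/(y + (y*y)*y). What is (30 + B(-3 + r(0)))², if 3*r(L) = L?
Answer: 90601/100 ≈ 906.01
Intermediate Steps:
r(L) = L/3
B(y) = y/(y + y³) (B(y) = ((y + y)/(y + (y*y)*y))/2 = ((2*y)/(y + y²*y))/2 = ((2*y)/(y + y³))/2 = (2*y/(y + y³))/2 = y/(y + y³))
(30 + B(-3 + r(0)))² = (30 + 1/(1 + (-3 + (⅓)*0)²))² = (30 + 1/(1 + (-3 + 0)²))² = (30 + 1/(1 + (-3)²))² = (30 + 1/(1 + 9))² = (30 + 1/10)² = (30 + ⅒)² = (301/10)² = 90601/100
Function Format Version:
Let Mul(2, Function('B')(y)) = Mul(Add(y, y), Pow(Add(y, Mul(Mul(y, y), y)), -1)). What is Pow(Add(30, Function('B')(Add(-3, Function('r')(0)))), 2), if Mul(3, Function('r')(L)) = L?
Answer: Rational(90601, 100) ≈ 906.01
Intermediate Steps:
Function('r')(L) = Mul(Rational(1, 3), L)
Function('B')(y) = Mul(y, Pow(Add(y, Pow(y, 3)), -1)) (Function('B')(y) = Mul(Rational(1, 2), Mul(Add(y, y), Pow(Add(y, Mul(Mul(y, y), y)), -1))) = Mul(Rational(1, 2), Mul(Mul(2, y), Pow(Add(y, Mul(Pow(y, 2), y)), -1))) = Mul(Rational(1, 2), Mul(Mul(2, y), Pow(Add(y, Pow(y, 3)), -1))) = Mul(Rational(1, 2), Mul(2, y, Pow(Add(y, Pow(y, 3)), -1))) = Mul(y, Pow(Add(y, Pow(y, 3)), -1)))
Pow(Add(30, Function('B')(Add(-3, Function('r')(0)))), 2) = Pow(Add(30, Pow(Add(1, Pow(Add(-3, Mul(Rational(1, 3), 0)), 2)), -1)), 2) = Pow(Add(30, Pow(Add(1, Pow(Add(-3, 0), 2)), -1)), 2) = Pow(Add(30, Pow(Add(1, Pow(-3, 2)), -1)), 2) = Pow(Add(30, Pow(Add(1, 9), -1)), 2) = Pow(Add(30, Pow(10, -1)), 2) = Pow(Add(30, Rational(1, 10)), 2) = Pow(Rational(301, 10), 2) = Rational(90601, 100)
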